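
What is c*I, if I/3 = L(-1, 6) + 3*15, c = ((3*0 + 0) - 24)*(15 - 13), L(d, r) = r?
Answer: -7344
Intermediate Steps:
c = -48 (c = ((0 + 0) - 24)*2 = (0 - 24)*2 = -24*2 = -48)
I = 153 (I = 3*(6 + 3*15) = 3*(6 + 45) = 3*51 = 153)
c*I = -48*153 = -7344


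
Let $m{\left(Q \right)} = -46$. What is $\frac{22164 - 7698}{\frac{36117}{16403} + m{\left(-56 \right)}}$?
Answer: $- \frac{237285798}{718421} \approx -330.29$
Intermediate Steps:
$\frac{22164 - 7698}{\frac{36117}{16403} + m{\left(-56 \right)}} = \frac{22164 - 7698}{\frac{36117}{16403} - 46} = \frac{14466}{36117 \cdot \frac{1}{16403} - 46} = \frac{14466}{\frac{36117}{16403} - 46} = \frac{14466}{- \frac{718421}{16403}} = 14466 \left(- \frac{16403}{718421}\right) = - \frac{237285798}{718421}$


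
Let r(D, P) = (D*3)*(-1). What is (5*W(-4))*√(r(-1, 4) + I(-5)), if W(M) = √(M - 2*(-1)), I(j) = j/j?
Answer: 10*I*√2 ≈ 14.142*I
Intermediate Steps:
I(j) = 1
r(D, P) = -3*D (r(D, P) = (3*D)*(-1) = -3*D)
W(M) = √(2 + M) (W(M) = √(M + 2) = √(2 + M))
(5*W(-4))*√(r(-1, 4) + I(-5)) = (5*√(2 - 4))*√(-3*(-1) + 1) = (5*√(-2))*√(3 + 1) = (5*(I*√2))*√4 = (5*I*√2)*2 = 10*I*√2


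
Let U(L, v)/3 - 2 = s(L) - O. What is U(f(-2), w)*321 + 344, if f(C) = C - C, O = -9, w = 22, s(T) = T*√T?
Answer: 10937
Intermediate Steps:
s(T) = T^(3/2)
f(C) = 0
U(L, v) = 33 + 3*L^(3/2) (U(L, v) = 6 + 3*(L^(3/2) - 1*(-9)) = 6 + 3*(L^(3/2) + 9) = 6 + 3*(9 + L^(3/2)) = 6 + (27 + 3*L^(3/2)) = 33 + 3*L^(3/2))
U(f(-2), w)*321 + 344 = (33 + 3*0^(3/2))*321 + 344 = (33 + 3*0)*321 + 344 = (33 + 0)*321 + 344 = 33*321 + 344 = 10593 + 344 = 10937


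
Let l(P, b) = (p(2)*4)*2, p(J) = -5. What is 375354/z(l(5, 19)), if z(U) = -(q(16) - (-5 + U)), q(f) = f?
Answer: -375354/61 ≈ -6153.3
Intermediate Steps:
l(P, b) = -40 (l(P, b) = -5*4*2 = -20*2 = -40)
z(U) = -21 + U (z(U) = -(16 - (-5 + U)) = -(16 + (5 - U)) = -(21 - U) = -21 + U)
375354/z(l(5, 19)) = 375354/(-21 - 40) = 375354/(-61) = 375354*(-1/61) = -375354/61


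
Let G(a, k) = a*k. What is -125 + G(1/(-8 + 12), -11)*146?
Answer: -1053/2 ≈ -526.50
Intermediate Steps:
-125 + G(1/(-8 + 12), -11)*146 = -125 + (-11/(-8 + 12))*146 = -125 + (-11/4)*146 = -125 + ((¼)*(-11))*146 = -125 - 11/4*146 = -125 - 803/2 = -1053/2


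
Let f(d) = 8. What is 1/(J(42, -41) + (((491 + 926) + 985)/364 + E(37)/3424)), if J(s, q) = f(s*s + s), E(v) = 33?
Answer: 311584/4551787 ≈ 0.068453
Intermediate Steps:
J(s, q) = 8
1/(J(42, -41) + (((491 + 926) + 985)/364 + E(37)/3424)) = 1/(8 + (((491 + 926) + 985)/364 + 33/3424)) = 1/(8 + ((1417 + 985)*(1/364) + 33*(1/3424))) = 1/(8 + (2402*(1/364) + 33/3424)) = 1/(8 + (1201/182 + 33/3424)) = 1/(8 + 2059115/311584) = 1/(4551787/311584) = 311584/4551787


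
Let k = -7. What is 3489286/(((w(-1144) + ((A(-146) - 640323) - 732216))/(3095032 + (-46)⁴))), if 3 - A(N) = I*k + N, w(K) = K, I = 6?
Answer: -6605644090892/343373 ≈ -1.9238e+7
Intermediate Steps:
A(N) = 45 - N (A(N) = 3 - (6*(-7) + N) = 3 - (-42 + N) = 3 + (42 - N) = 45 - N)
3489286/(((w(-1144) + ((A(-146) - 640323) - 732216))/(3095032 + (-46)⁴))) = 3489286/(((-1144 + (((45 - 1*(-146)) - 640323) - 732216))/(3095032 + (-46)⁴))) = 3489286/(((-1144 + (((45 + 146) - 640323) - 732216))/(3095032 + 4477456))) = 3489286/(((-1144 + ((191 - 640323) - 732216))/7572488)) = 3489286/(((-1144 + (-640132 - 732216))*(1/7572488))) = 3489286/(((-1144 - 1372348)*(1/7572488))) = 3489286/((-1373492*1/7572488)) = 3489286/(-343373/1893122) = 3489286*(-1893122/343373) = -6605644090892/343373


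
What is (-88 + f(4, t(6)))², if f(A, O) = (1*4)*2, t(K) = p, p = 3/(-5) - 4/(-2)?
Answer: 6400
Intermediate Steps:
p = 7/5 (p = 3*(-⅕) - 4*(-½) = -⅗ + 2 = 7/5 ≈ 1.4000)
t(K) = 7/5
f(A, O) = 8 (f(A, O) = 4*2 = 8)
(-88 + f(4, t(6)))² = (-88 + 8)² = (-80)² = 6400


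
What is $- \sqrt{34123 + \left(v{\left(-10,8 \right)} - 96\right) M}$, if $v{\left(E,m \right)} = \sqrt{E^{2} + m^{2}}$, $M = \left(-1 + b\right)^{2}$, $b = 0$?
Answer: $- \sqrt{34027 + 2 \sqrt{41}} \approx -184.5$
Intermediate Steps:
$M = 1$ ($M = \left(-1 + 0\right)^{2} = \left(-1\right)^{2} = 1$)
$- \sqrt{34123 + \left(v{\left(-10,8 \right)} - 96\right) M} = - \sqrt{34123 + \left(\sqrt{\left(-10\right)^{2} + 8^{2}} - 96\right) 1} = - \sqrt{34123 + \left(\sqrt{100 + 64} - 96\right) 1} = - \sqrt{34123 + \left(\sqrt{164} - 96\right) 1} = - \sqrt{34123 + \left(2 \sqrt{41} - 96\right) 1} = - \sqrt{34123 + \left(-96 + 2 \sqrt{41}\right) 1} = - \sqrt{34123 - \left(96 - 2 \sqrt{41}\right)} = - \sqrt{34027 + 2 \sqrt{41}}$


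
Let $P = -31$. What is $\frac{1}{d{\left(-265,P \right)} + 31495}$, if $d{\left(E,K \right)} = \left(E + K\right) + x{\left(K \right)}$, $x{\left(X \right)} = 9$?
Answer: $\frac{1}{31208} \approx 3.2043 \cdot 10^{-5}$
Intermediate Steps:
$d{\left(E,K \right)} = 9 + E + K$ ($d{\left(E,K \right)} = \left(E + K\right) + 9 = 9 + E + K$)
$\frac{1}{d{\left(-265,P \right)} + 31495} = \frac{1}{\left(9 - 265 - 31\right) + 31495} = \frac{1}{-287 + 31495} = \frac{1}{31208}$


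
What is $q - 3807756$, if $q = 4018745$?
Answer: $210989$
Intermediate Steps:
$q - 3807756 = 4018745 - 3807756 = 210989$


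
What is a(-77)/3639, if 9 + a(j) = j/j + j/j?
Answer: -7/3639 ≈ -0.0019236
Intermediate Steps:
a(j) = -7 (a(j) = -9 + (j/j + j/j) = -9 + (1 + 1) = -9 + 2 = -7)
a(-77)/3639 = -7/3639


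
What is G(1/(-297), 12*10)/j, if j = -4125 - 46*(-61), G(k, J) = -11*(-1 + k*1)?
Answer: -298/35613 ≈ -0.0083677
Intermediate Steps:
G(k, J) = 11 - 11*k (G(k, J) = -11*(-1 + k) = 11 - 11*k)
j = -1319 (j = -4125 - 1*(-2806) = -4125 + 2806 = -1319)
G(1/(-297), 12*10)/j = (11 - 11/(-297))/(-1319) = (11 - 11*(-1/297))*(-1/1319) = (11 + 1/27)*(-1/1319) = (298/27)*(-1/1319) = -298/35613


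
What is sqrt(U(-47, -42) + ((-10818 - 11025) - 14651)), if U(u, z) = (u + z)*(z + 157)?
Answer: I*sqrt(46729) ≈ 216.17*I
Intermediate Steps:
U(u, z) = (157 + z)*(u + z) (U(u, z) = (u + z)*(157 + z) = (157 + z)*(u + z))
sqrt(U(-47, -42) + ((-10818 - 11025) - 14651)) = sqrt(((-42)**2 + 157*(-47) + 157*(-42) - 47*(-42)) + ((-10818 - 11025) - 14651)) = sqrt((1764 - 7379 - 6594 + 1974) + (-21843 - 14651)) = sqrt(-10235 - 36494) = sqrt(-46729) = I*sqrt(46729)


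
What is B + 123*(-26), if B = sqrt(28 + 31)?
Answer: -3198 + sqrt(59) ≈ -3190.3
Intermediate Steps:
B = sqrt(59) ≈ 7.6811
B + 123*(-26) = sqrt(59) + 123*(-26) = sqrt(59) - 3198 = -3198 + sqrt(59)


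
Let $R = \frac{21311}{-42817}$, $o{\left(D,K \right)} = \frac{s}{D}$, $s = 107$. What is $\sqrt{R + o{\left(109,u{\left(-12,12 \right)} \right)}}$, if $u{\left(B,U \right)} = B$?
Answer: $\frac{2 \sqrt{2635158135390}}{4667053} \approx 0.69565$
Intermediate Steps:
$o{\left(D,K \right)} = \frac{107}{D}$
$R = - \frac{21311}{42817}$ ($R = 21311 \left(- \frac{1}{42817}\right) = - \frac{21311}{42817} \approx -0.49772$)
$\sqrt{R + o{\left(109,u{\left(-12,12 \right)} \right)}} = \sqrt{- \frac{21311}{42817} + \frac{107}{109}} = \sqrt{\frac{2258520}{4667053}} = \frac{2 \sqrt{2635158135390}}{4667053}$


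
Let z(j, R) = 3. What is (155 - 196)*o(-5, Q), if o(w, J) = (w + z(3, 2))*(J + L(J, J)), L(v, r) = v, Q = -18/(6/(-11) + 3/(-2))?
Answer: 7216/5 ≈ 1443.2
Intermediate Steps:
Q = 44/5 (Q = -18/(6*(-1/11) + 3*(-½)) = -18/(-6/11 - 3/2) = -18/(-45/22) = -18*(-22/45) = 44/5 ≈ 8.8000)
o(w, J) = 2*J*(3 + w) (o(w, J) = (w + 3)*(J + J) = (3 + w)*(2*J) = 2*J*(3 + w))
(155 - 196)*o(-5, Q) = (155 - 196)*(2*(44/5)*(3 - 5)) = -82*44*(-2)/5 = -41*(-176/5) = 7216/5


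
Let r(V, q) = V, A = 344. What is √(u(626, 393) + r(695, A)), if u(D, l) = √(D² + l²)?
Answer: √(695 + 205*√13) ≈ 37.870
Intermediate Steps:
√(u(626, 393) + r(695, A)) = √(√(626² + 393²) + 695) = √(√(391876 + 154449) + 695) = √(√546325 + 695) = √(205*√13 + 695) = √(695 + 205*√13)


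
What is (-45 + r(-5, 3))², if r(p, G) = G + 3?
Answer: 1521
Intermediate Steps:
r(p, G) = 3 + G
(-45 + r(-5, 3))² = (-45 + (3 + 3))² = (-45 + 6)² = (-39)² = 1521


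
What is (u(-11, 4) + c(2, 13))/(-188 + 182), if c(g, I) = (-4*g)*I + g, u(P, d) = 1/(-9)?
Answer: 919/54 ≈ 17.019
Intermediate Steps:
u(P, d) = -⅑
c(g, I) = g - 4*I*g (c(g, I) = -4*I*g + g = g - 4*I*g)
(u(-11, 4) + c(2, 13))/(-188 + 182) = (-⅑ + 2*(1 - 4*13))/(-188 + 182) = (-⅑ + 2*(1 - 52))/(-6) = (-⅑ + 2*(-51))*(-⅙) = (-⅑ - 102)*(-⅙) = -919/9*(-⅙) = 919/54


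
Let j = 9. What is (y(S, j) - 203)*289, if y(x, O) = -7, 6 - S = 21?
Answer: -60690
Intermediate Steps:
S = -15 (S = 6 - 1*21 = 6 - 21 = -15)
(y(S, j) - 203)*289 = (-7 - 203)*289 = -210*289 = -60690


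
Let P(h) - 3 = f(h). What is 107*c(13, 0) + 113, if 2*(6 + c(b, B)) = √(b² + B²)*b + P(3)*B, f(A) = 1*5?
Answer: 17025/2 ≈ 8512.5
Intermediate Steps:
f(A) = 5
P(h) = 8 (P(h) = 3 + 5 = 8)
c(b, B) = -6 + 4*B + b*√(B² + b²)/2 (c(b, B) = -6 + (√(b² + B²)*b + 8*B)/2 = -6 + (√(B² + b²)*b + 8*B)/2 = -6 + (b*√(B² + b²) + 8*B)/2 = -6 + (8*B + b*√(B² + b²))/2 = -6 + (4*B + b*√(B² + b²)/2) = -6 + 4*B + b*√(B² + b²)/2)
107*c(13, 0) + 113 = 107*(-6 + 4*0 + (½)*13*√(0² + 13²)) + 113 = 107*(-6 + 0 + (½)*13*√(0 + 169)) + 113 = 107*(-6 + 0 + (½)*13*√169) + 113 = 107*(-6 + 0 + (½)*13*13) + 113 = 107*(-6 + 0 + 169/2) + 113 = 107*(157/2) + 113 = 16799/2 + 113 = 17025/2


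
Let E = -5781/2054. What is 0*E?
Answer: 0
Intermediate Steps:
E = -5781/2054 (E = -5781*1/2054 = -5781/2054 ≈ -2.8145)
0*E = 0*(-5781/2054) = 0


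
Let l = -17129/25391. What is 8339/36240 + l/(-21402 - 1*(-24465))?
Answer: 71991692403/313164468880 ≈ 0.22988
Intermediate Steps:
l = -17129/25391 (l = -17129*1/25391 = -17129/25391 ≈ -0.67461)
8339/36240 + l/(-21402 - 1*(-24465)) = 8339/36240 - 17129/(25391*(-21402 - 1*(-24465))) = 8339*(1/36240) - 17129/(25391*(-21402 + 24465)) = 8339/36240 - 17129/25391/3063 = 8339/36240 - 17129/25391*1/3063 = 8339/36240 - 17129/77772633 = 71991692403/313164468880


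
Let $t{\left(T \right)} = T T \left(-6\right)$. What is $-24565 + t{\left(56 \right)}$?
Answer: $-43381$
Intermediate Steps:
$t{\left(T \right)} = - 6 T^{2}$ ($t{\left(T \right)} = T^{2} \left(-6\right) = - 6 T^{2}$)
$-24565 + t{\left(56 \right)} = -24565 - 6 \cdot 56^{2} = -24565 - 18816 = -43381$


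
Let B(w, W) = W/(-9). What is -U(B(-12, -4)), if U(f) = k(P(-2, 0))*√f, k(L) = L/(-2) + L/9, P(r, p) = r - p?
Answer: -14/27 ≈ -0.51852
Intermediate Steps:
B(w, W) = -W/9 (B(w, W) = W*(-⅑) = -W/9)
k(L) = -7*L/18 (k(L) = L*(-½) + L*(⅑) = -L/2 + L/9 = -7*L/18)
U(f) = 7*√f/9 (U(f) = (-7*(-2 - 1*0)/18)*√f = (-7*(-2 + 0)/18)*√f = (-7/18*(-2))*√f = 7*√f/9)
-U(B(-12, -4)) = -7*√(-⅑*(-4))/9 = -7*√(4/9)/9 = -7*2/(9*3) = -1*14/27 = -14/27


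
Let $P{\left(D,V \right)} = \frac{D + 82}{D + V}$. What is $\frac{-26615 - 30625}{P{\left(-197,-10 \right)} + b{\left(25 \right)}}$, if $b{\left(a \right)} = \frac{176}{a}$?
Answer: $- \frac{12879000}{1709} \approx -7536.0$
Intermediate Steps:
$P{\left(D,V \right)} = \frac{82 + D}{D + V}$
$\frac{-26615 - 30625}{P{\left(-197,-10 \right)} + b{\left(25 \right)}} = \frac{-26615 - 30625}{\frac{82 - 197}{-197 - 10} + \frac{176}{25}} = - \frac{57240}{\frac{1}{-207} \left(-115\right) + 176 \cdot \frac{1}{25}} = - \frac{57240}{\left(- \frac{1}{207}\right) \left(-115\right) + \frac{176}{25}} = - \frac{57240}{\frac{5}{9} + \frac{176}{25}} = - \frac{57240}{\frac{1709}{225}} = \left(-57240\right) \frac{225}{1709} = - \frac{12879000}{1709}$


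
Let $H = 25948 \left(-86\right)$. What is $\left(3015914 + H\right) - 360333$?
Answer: $424053$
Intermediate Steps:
$H = -2231528$
$\left(3015914 + H\right) - 360333 = \left(3015914 - 2231528\right) - 360333 = 784386 - 360333 = 424053$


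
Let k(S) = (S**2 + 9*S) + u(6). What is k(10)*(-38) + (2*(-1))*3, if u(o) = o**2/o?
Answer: -7454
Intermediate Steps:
u(o) = o
k(S) = 6 + S**2 + 9*S (k(S) = (S**2 + 9*S) + 6 = 6 + S**2 + 9*S)
k(10)*(-38) + (2*(-1))*3 = (6 + 10**2 + 9*10)*(-38) + (2*(-1))*3 = (6 + 100 + 90)*(-38) - 2*3 = 196*(-38) - 6 = -7448 - 6 = -7454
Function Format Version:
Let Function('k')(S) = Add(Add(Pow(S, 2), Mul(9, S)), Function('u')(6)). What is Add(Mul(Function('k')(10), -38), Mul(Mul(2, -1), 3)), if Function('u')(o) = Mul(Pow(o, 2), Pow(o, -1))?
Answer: -7454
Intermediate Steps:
Function('u')(o) = o
Function('k')(S) = Add(6, Pow(S, 2), Mul(9, S)) (Function('k')(S) = Add(Add(Pow(S, 2), Mul(9, S)), 6) = Add(6, Pow(S, 2), Mul(9, S)))
Add(Mul(Function('k')(10), -38), Mul(Mul(2, -1), 3)) = Add(Mul(Add(6, Pow(10, 2), Mul(9, 10)), -38), Mul(Mul(2, -1), 3)) = Add(Mul(Add(6, 100, 90), -38), Mul(-2, 3)) = Add(Mul(196, -38), -6) = Add(-7448, -6) = -7454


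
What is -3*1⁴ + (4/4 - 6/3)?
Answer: -4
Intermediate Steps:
-3*1⁴ + (4/4 - 6/3) = -3*1 + (4*(¼) - 6*⅓) = -3 + (1 - 2) = -3 - 1 = -4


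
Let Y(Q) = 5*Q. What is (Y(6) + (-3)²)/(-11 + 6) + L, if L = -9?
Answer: -84/5 ≈ -16.800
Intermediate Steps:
(Y(6) + (-3)²)/(-11 + 6) + L = (5*6 + (-3)²)/(-11 + 6) - 9 = (30 + 9)/(-5) - 9 = -⅕*39 - 9 = -39/5 - 9 = -84/5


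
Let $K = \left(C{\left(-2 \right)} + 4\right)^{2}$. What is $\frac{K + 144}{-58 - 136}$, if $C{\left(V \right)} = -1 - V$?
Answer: $- \frac{169}{194} \approx -0.87113$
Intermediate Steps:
$K = 25$ ($K = \left(\left(-1 - -2\right) + 4\right)^{2} = \left(\left(-1 + 2\right) + 4\right)^{2} = \left(1 + 4\right)^{2} = 5^{2} = 25$)
$\frac{K + 144}{-58 - 136} = \frac{25 + 144}{-58 - 136} = \frac{1}{-194} \cdot 169 = \left(- \frac{1}{194}\right) 169 = - \frac{169}{194}$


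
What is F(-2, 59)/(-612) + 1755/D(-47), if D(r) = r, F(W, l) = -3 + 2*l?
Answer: -1079465/28764 ≈ -37.528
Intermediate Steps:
F(-2, 59)/(-612) + 1755/D(-47) = (-3 + 2*59)/(-612) + 1755/(-47) = (-3 + 118)*(-1/612) + 1755*(-1/47) = 115*(-1/612) - 1755/47 = -115/612 - 1755/47 = -1079465/28764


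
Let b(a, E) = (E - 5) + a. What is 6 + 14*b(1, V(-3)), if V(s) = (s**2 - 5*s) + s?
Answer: 244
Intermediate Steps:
V(s) = s**2 - 4*s
b(a, E) = -5 + E + a (b(a, E) = (-5 + E) + a = -5 + E + a)
6 + 14*b(1, V(-3)) = 6 + 14*(-5 - 3*(-4 - 3) + 1) = 6 + 14*(-5 - 3*(-7) + 1) = 6 + 14*(-5 + 21 + 1) = 6 + 14*17 = 6 + 238 = 244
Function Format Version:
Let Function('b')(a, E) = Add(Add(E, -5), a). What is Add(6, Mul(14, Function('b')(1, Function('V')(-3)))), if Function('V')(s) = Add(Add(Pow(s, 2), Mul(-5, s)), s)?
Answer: 244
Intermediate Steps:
Function('V')(s) = Add(Pow(s, 2), Mul(-4, s))
Function('b')(a, E) = Add(-5, E, a) (Function('b')(a, E) = Add(Add(-5, E), a) = Add(-5, E, a))
Add(6, Mul(14, Function('b')(1, Function('V')(-3)))) = Add(6, Mul(14, Add(-5, Mul(-3, Add(-4, -3)), 1))) = Add(6, Mul(14, Add(-5, Mul(-3, -7), 1))) = Add(6, Mul(14, Add(-5, 21, 1))) = Add(6, Mul(14, 17)) = Add(6, 238) = 244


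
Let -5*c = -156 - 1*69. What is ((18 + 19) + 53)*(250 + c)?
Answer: 26550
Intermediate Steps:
c = 45 (c = -(-156 - 1*69)/5 = -(-156 - 69)/5 = -⅕*(-225) = 45)
((18 + 19) + 53)*(250 + c) = ((18 + 19) + 53)*(250 + 45) = (37 + 53)*295 = 90*295 = 26550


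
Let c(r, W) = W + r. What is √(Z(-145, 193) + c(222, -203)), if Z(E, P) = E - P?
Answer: I*√319 ≈ 17.861*I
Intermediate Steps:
√(Z(-145, 193) + c(222, -203)) = √((-145 - 1*193) + (-203 + 222)) = √((-145 - 193) + 19) = √(-338 + 19) = √(-319) = I*√319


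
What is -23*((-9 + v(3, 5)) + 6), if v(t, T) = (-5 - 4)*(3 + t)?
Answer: 1311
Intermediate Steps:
v(t, T) = -27 - 9*t (v(t, T) = -9*(3 + t) = -27 - 9*t)
-23*((-9 + v(3, 5)) + 6) = -23*((-9 + (-27 - 9*3)) + 6) = -23*((-9 + (-27 - 27)) + 6) = -23*((-9 - 54) + 6) = -23*(-63 + 6) = -23*(-57) = 1311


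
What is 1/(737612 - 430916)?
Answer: 1/306696 ≈ 3.2606e-6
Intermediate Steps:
1/(737612 - 430916) = 1/306696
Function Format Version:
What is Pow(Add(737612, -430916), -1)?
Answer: Rational(1, 306696) ≈ 3.2606e-6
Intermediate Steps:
Pow(Add(737612, -430916), -1) = Pow(306696, -1) = Rational(1, 306696)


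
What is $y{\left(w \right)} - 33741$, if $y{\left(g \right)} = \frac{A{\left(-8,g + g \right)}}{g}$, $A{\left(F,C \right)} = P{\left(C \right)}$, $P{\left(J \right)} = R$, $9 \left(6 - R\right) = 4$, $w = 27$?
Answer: $- \frac{8199013}{243} \approx -33741.0$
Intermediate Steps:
$R = \frac{50}{9}$ ($R = 6 - \frac{4}{9} = \frac{50}{9} \approx 5.5556$)
$P{\left(J \right)} = \frac{50}{9}$
$A{\left(F,C \right)} = \frac{50}{9}$
$y{\left(g \right)} = \frac{50}{9 g}$
$y{\left(w \right)} - 33741 = \frac{50}{9 \cdot 27} - 33741 = \frac{50}{9} \cdot \frac{1}{27} - 33741 = \frac{50}{243} - 33741 = - \frac{8199013}{243}$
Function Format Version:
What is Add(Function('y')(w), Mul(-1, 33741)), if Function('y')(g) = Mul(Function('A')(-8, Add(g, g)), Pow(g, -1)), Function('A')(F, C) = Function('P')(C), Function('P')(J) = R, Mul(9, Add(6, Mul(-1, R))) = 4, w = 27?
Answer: Rational(-8199013, 243) ≈ -33741.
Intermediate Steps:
R = Rational(50, 9) (R = Add(6, Mul(Rational(-1, 9), 4)) = Add(6, Rational(-4, 9)) = Rational(50, 9) ≈ 5.5556)
Function('P')(J) = Rational(50, 9)
Function('A')(F, C) = Rational(50, 9)
Function('y')(g) = Mul(Rational(50, 9), Pow(g, -1))
Add(Function('y')(w), Mul(-1, 33741)) = Add(Mul(Rational(50, 9), Pow(27, -1)), Mul(-1, 33741)) = Add(Mul(Rational(50, 9), Rational(1, 27)), -33741) = Add(Rational(50, 243), -33741) = Rational(-8199013, 243)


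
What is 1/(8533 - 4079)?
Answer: 1/4454 ≈ 0.00022452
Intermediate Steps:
1/(8533 - 4079) = 1/4454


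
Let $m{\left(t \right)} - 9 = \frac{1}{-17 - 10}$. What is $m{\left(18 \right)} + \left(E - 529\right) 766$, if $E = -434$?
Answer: $- \frac{19916524}{27} \approx -7.3765 \cdot 10^{5}$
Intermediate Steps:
$m{\left(t \right)} = \frac{242}{27}$ ($m{\left(t \right)} = 9 + \frac{1}{-17 - 10} = 9 + \frac{1}{-27} = 9 - \frac{1}{27} = \frac{242}{27}$)
$m{\left(18 \right)} + \left(E - 529\right) 766 = \frac{242}{27} + \left(-434 - 529\right) 766 = \frac{242}{27} - 737658 = - \frac{19916524}{27}$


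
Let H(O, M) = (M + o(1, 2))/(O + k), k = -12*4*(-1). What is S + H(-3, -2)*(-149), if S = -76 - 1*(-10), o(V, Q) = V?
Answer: -2821/45 ≈ -62.689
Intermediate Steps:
S = -66 (S = -76 + 10 = -66)
k = 48 (k = -4*12*(-1) = -48*(-1) = 48)
H(O, M) = (1 + M)/(48 + O) (H(O, M) = (M + 1)/(O + 48) = (1 + M)/(48 + O))
S + H(-3, -2)*(-149) = -66 + ((1 - 2)/(48 - 3))*(-149) = -66 + (-1/45)*(-149) = -66 + ((1/45)*(-1))*(-149) = -66 - 1/45*(-149) = -66 + 149/45 = -2821/45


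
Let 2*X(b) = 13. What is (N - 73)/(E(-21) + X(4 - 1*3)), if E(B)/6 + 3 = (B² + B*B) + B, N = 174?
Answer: 202/10309 ≈ 0.019595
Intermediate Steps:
X(b) = 13/2 (X(b) = (½)*13 = 13/2)
E(B) = -18 + 6*B + 12*B² (E(B) = -18 + 6*((B² + B*B) + B) = -18 + 6*((B² + B²) + B) = -18 + 6*(2*B² + B) = -18 + 6*(B + 2*B²) = -18 + (6*B + 12*B²) = -18 + 6*B + 12*B²)
(N - 73)/(E(-21) + X(4 - 1*3)) = (174 - 73)/((-18 + 6*(-21) + 12*(-21)²) + 13/2) = 101/((-18 - 126 + 12*441) + 13/2) = 101/((-18 - 126 + 5292) + 13/2) = 101/(5148 + 13/2) = 101/(10309/2) = 101*(2/10309) = 202/10309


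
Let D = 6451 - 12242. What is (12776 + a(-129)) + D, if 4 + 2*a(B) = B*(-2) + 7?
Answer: 14231/2 ≈ 7115.5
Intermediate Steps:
D = -5791
a(B) = 3/2 - B (a(B) = -2 + (B*(-2) + 7)/2 = -2 + (-2*B + 7)/2 = -2 + (7 - 2*B)/2 = -2 + (7/2 - B) = 3/2 - B)
(12776 + a(-129)) + D = (12776 + (3/2 - 1*(-129))) - 5791 = (12776 + (3/2 + 129)) - 5791 = (12776 + 261/2) - 5791 = 25813/2 - 5791 = 14231/2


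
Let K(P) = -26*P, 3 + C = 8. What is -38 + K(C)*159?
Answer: -20708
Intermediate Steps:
C = 5 (C = -3 + 8 = 5)
-38 + K(C)*159 = -38 - 26*5*159 = -38 - 130*159 = -38 - 20670 = -20708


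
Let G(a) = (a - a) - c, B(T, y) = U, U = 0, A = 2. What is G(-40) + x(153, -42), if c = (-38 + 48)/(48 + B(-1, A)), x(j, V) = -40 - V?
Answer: 43/24 ≈ 1.7917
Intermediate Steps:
B(T, y) = 0
c = 5/24 (c = (-38 + 48)/(48 + 0) = 10/48 = 10*(1/48) = 5/24 ≈ 0.20833)
G(a) = -5/24 (G(a) = (a - a) - 1*5/24 = 0 - 5/24 = -5/24)
G(-40) + x(153, -42) = -5/24 + (-40 - 1*(-42)) = -5/24 + (-40 + 42) = -5/24 + 2 = 43/24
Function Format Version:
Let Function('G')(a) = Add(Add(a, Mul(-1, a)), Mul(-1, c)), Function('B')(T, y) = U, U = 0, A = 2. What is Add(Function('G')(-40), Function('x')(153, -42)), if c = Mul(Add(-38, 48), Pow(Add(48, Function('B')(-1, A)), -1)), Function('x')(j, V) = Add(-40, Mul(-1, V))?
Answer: Rational(43, 24) ≈ 1.7917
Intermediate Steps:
Function('B')(T, y) = 0
c = Rational(5, 24) (c = Mul(Add(-38, 48), Pow(Add(48, 0), -1)) = Mul(10, Pow(48, -1)) = Mul(10, Rational(1, 48)) = Rational(5, 24) ≈ 0.20833)
Function('G')(a) = Rational(-5, 24) (Function('G')(a) = Add(Add(a, Mul(-1, a)), Mul(-1, Rational(5, 24))) = Add(0, Rational(-5, 24)) = Rational(-5, 24))
Add(Function('G')(-40), Function('x')(153, -42)) = Add(Rational(-5, 24), Add(-40, Mul(-1, -42))) = Add(Rational(-5, 24), Add(-40, 42)) = Add(Rational(-5, 24), 2) = Rational(43, 24)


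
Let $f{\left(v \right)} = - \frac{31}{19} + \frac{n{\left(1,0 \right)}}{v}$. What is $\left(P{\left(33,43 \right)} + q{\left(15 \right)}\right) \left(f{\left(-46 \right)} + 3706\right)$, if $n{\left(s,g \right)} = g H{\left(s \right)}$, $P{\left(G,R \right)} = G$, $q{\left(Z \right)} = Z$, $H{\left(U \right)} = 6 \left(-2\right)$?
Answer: $\frac{3378384}{19} \approx 1.7781 \cdot 10^{5}$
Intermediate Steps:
$H{\left(U \right)} = -12$
$n{\left(s,g \right)} = - 12 g$ ($n{\left(s,g \right)} = g \left(-12\right) = - 12 g$)
$f{\left(v \right)} = - \frac{31}{19}$ ($f{\left(v \right)} = - \frac{31}{19} + \frac{\left(-12\right) 0}{v} = \left(-31\right) \frac{1}{19} + \frac{0}{v} = - \frac{31}{19} + 0 = - \frac{31}{19}$)
$\left(P{\left(33,43 \right)} + q{\left(15 \right)}\right) \left(f{\left(-46 \right)} + 3706\right) = \left(33 + 15\right) \left(- \frac{31}{19} + 3706\right) = 48 \cdot \frac{70383}{19} = \frac{3378384}{19}$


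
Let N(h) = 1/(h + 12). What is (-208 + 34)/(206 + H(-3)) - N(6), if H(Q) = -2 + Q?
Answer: -1111/1206 ≈ -0.92123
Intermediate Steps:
N(h) = 1/(12 + h)
(-208 + 34)/(206 + H(-3)) - N(6) = (-208 + 34)/(206 + (-2 - 3)) - 1/(12 + 6) = -174/(206 - 5) - 1/18 = -174/201 - 1*1/18 = -174*1/201 - 1/18 = -58/67 - 1/18 = -1111/1206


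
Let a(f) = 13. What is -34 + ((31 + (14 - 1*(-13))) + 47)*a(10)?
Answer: 1331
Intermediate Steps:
-34 + ((31 + (14 - 1*(-13))) + 47)*a(10) = -34 + ((31 + (14 - 1*(-13))) + 47)*13 = -34 + ((31 + (14 + 13)) + 47)*13 = -34 + ((31 + 27) + 47)*13 = -34 + (58 + 47)*13 = -34 + 105*13 = -34 + 1365 = 1331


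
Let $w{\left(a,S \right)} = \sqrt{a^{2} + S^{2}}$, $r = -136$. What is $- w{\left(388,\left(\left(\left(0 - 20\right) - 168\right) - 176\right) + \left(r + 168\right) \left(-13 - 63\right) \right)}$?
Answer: $- 4 \sqrt{498010} \approx -2822.8$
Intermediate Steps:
$w{\left(a,S \right)} = \sqrt{S^{2} + a^{2}}$
$- w{\left(388,\left(\left(\left(0 - 20\right) - 168\right) - 176\right) + \left(r + 168\right) \left(-13 - 63\right) \right)} = - \sqrt{\left(\left(\left(\left(0 - 20\right) - 168\right) - 176\right) + \left(-136 + 168\right) \left(-13 - 63\right)\right)^{2} + 388^{2}} = - \sqrt{\left(\left(\left(\left(0 - 20\right) - 168\right) - 176\right) + 32 \left(-76\right)\right)^{2} + 150544} = - \sqrt{\left(\left(\left(-20 - 168\right) - 176\right) - 2432\right)^{2} + 150544} = - \sqrt{\left(\left(-188 - 176\right) - 2432\right)^{2} + 150544} = - \sqrt{\left(-364 - 2432\right)^{2} + 150544} = - \sqrt{\left(-2796\right)^{2} + 150544} = - \sqrt{7817616 + 150544} = - \sqrt{7968160} = - 4 \sqrt{498010}$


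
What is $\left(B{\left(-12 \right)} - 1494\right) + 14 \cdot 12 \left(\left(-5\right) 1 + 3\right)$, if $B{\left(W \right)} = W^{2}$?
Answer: $-1686$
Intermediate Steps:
$\left(B{\left(-12 \right)} - 1494\right) + 14 \cdot 12 \left(\left(-5\right) 1 + 3\right) = \left(\left(-12\right)^{2} - 1494\right) + 14 \cdot 12 \left(\left(-5\right) 1 + 3\right) = \left(144 - 1494\right) + 168 \left(-5 + 3\right) = -1350 + 168 \left(-2\right) = -1350 - 336 = -1686$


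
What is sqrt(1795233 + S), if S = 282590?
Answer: sqrt(2077823) ≈ 1441.5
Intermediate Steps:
sqrt(1795233 + S) = sqrt(1795233 + 282590) = sqrt(2077823)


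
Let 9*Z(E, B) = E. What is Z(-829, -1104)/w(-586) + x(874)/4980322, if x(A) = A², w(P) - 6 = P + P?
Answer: 6072400841/26131749534 ≈ 0.23238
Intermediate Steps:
Z(E, B) = E/9
w(P) = 6 + 2*P (w(P) = 6 + (P + P) = 6 + 2*P)
Z(-829, -1104)/w(-586) + x(874)/4980322 = ((⅑)*(-829))/(6 + 2*(-586)) + 874²/4980322 = -829/(9*(6 - 1172)) + 763876*(1/4980322) = -829/9/(-1166) + 381938/2490161 = -829/9*(-1/1166) + 381938/2490161 = 829/10494 + 381938/2490161 = 6072400841/26131749534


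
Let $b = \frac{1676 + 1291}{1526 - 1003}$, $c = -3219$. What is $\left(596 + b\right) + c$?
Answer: $- \frac{1368862}{523} \approx -2617.3$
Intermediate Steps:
$b = \frac{2967}{523} \approx 5.673$
$\left(596 + b\right) + c = \left(596 + \frac{2967}{523}\right) - 3219 = \frac{314675}{523} - 3219 = - \frac{1368862}{523}$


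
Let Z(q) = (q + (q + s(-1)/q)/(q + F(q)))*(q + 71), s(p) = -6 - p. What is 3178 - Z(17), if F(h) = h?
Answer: 473602/289 ≈ 1638.8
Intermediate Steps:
Z(q) = (71 + q)*(q + (q - 5/q)/(2*q)) (Z(q) = (q + (q + (-6 - 1*(-1))/q)/(q + q))*(q + 71) = (q + (q + (-6 + 1)/q)/((2*q)))*(71 + q) = (q + (q - 5/q)*(1/(2*q)))*(71 + q) = (q + (q - 5/q)/(2*q))*(71 + q) = (71 + q)*(q + (q - 5/q)/(2*q)))
3178 - Z(17) = 3178 - (71/2 + 17² - 355/2/17² - 5/2/17 + (143/2)*17) = 3178 - (71/2 + 289 - 355/2*1/289 - 5/2*1/17 + 2431/2) = 3178 - (71/2 + 289 - 355/578 - 5/34 + 2431/2) = 3178 - 1*444840/289 = 3178 - 444840/289 = 473602/289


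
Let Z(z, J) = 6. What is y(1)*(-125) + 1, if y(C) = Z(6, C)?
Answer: -749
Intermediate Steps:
y(C) = 6
y(1)*(-125) + 1 = 6*(-125) + 1 = -750 + 1 = -749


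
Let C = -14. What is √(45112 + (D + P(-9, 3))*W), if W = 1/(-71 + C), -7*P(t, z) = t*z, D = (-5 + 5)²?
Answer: √15970759735/595 ≈ 212.40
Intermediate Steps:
D = 0 (D = 0² = 0)
P(t, z) = -t*z/7
W = -1/85 (W = 1/(-71 - 14) = 1/(-85) = -1/85 ≈ -0.011765)
√(45112 + (D + P(-9, 3))*W) = √(45112 + (0 - ⅐*(-9)*3)*(-1/85)) = √(45112 + (0 + 27/7)*(-1/85)) = √(45112 + (27/7)*(-1/85)) = √(45112 - 27/595) = √(26841613/595) = √15970759735/595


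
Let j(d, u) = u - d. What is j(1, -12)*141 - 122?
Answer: -1955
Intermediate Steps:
j(1, -12)*141 - 122 = (-12 - 1*1)*141 - 122 = (-12 - 1)*141 - 122 = -13*141 - 122 = -1833 - 122 = -1955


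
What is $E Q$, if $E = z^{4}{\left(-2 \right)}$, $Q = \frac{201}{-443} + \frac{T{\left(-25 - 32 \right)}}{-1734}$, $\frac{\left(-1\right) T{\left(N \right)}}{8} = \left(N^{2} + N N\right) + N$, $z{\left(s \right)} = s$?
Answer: $\frac{59942320}{128027} \approx 468.2$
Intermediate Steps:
$T{\left(N \right)} = - 16 N^{2} - 8 N$ ($T{\left(N \right)} = - 8 \left(\left(N^{2} + N N\right) + N\right) = - 8 \left(\left(N^{2} + N^{2}\right) + N\right) = - 8 \left(2 N^{2} + N\right) = - 8 \left(N + 2 N^{2}\right) = - 16 N^{2} - 8 N$)
$Q = \frac{3746395}{128027}$ ($Q = \frac{201}{-443} + \frac{\left(-8\right) \left(-25 - 32\right) \left(1 + 2 \left(-25 - 32\right)\right)}{-1734} = 201 \left(- \frac{1}{443}\right) + - 8 \left(-25 - 32\right) \left(1 + 2 \left(-25 - 32\right)\right) \left(- \frac{1}{1734}\right) = - \frac{201}{443} + \left(-8\right) \left(-57\right) \left(1 + 2 \left(-57\right)\right) \left(- \frac{1}{1734}\right) = - \frac{201}{443} + \left(-8\right) \left(-57\right) \left(1 - 114\right) \left(- \frac{1}{1734}\right) = - \frac{201}{443} + \left(-8\right) \left(-57\right) \left(-113\right) \left(- \frac{1}{1734}\right) = - \frac{201}{443} - - \frac{8588}{289} = - \frac{201}{443} + \frac{8588}{289} = \frac{3746395}{128027} \approx 29.263$)
$E = 16$ ($E = \left(-2\right)^{4} = 16$)
$E Q = 16 \cdot \frac{3746395}{128027} = \frac{59942320}{128027}$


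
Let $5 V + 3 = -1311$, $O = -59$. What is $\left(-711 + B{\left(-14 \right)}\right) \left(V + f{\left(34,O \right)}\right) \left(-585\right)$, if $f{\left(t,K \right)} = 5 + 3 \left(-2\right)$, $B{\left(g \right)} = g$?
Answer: $-111884175$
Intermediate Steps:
$V = - \frac{1314}{5}$ ($V = - \frac{3}{5} + \frac{1}{5} \left(-1311\right) = - \frac{3}{5} - \frac{1311}{5} = - \frac{1314}{5} \approx -262.8$)
$f{\left(t,K \right)} = -1$ ($f{\left(t,K \right)} = 5 - 6 = -1$)
$\left(-711 + B{\left(-14 \right)}\right) \left(V + f{\left(34,O \right)}\right) \left(-585\right) = \left(-711 - 14\right) \left(- \frac{1314}{5} - 1\right) \left(-585\right) = \left(-725\right) \left(- \frac{1319}{5}\right) \left(-585\right) = 191255 \left(-585\right) = -111884175$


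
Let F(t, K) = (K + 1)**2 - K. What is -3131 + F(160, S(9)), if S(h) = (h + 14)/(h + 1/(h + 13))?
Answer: -123594400/39601 ≈ -3121.0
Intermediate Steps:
S(h) = (14 + h)/(h + 1/(13 + h))
F(t, K) = (1 + K)**2 - K
-3131 + F(160, S(9)) = -3131 + ((1 + (182 + 9**2 + 27*9)/(1 + 9**2 + 13*9))**2 - (182 + 9**2 + 27*9)/(1 + 9**2 + 13*9)) = -3131 + ((1 + (182 + 81 + 243)/(1 + 81 + 117))**2 - (182 + 81 + 243)/(1 + 81 + 117)) = -3131 + ((1 + 506/199)**2 - 506/199) = -3131 + ((1 + (1/199)*506)**2 - 506/199) = -3131 + ((1 + 506/199)**2 - 1*506/199) = -3131 + ((705/199)**2 - 506/199) = -3131 + (497025/39601 - 506/199) = -3131 + 396331/39601 = -123594400/39601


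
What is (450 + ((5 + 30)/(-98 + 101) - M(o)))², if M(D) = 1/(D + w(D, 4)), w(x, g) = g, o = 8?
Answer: 30680521/144 ≈ 2.1306e+5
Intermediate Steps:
M(D) = 1/(4 + D) (M(D) = 1/(D + 4) = 1/(4 + D))
(450 + ((5 + 30)/(-98 + 101) - M(o)))² = (450 + ((5 + 30)/(-98 + 101) - 1/(4 + 8)))² = (450 + (35/3 - 1/12))² = (450 + 139/12)² = (5539/12)² = 30680521/144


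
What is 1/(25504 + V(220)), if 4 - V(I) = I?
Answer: 1/25288 ≈ 3.9544e-5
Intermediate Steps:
V(I) = 4 - I
1/(25504 + V(220)) = 1/(25504 + (4 - 1*220)) = 1/(25504 + (4 - 220)) = 1/(25504 - 216) = 1/25288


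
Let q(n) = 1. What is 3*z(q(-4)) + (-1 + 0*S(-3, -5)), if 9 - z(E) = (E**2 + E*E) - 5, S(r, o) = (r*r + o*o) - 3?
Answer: 35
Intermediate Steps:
S(r, o) = -3 + o**2 + r**2 (S(r, o) = (r**2 + o**2) - 3 = (o**2 + r**2) - 3 = -3 + o**2 + r**2)
z(E) = 14 - 2*E**2 (z(E) = 9 - ((E**2 + E*E) - 5) = 9 - ((E**2 + E**2) - 5) = 9 - (2*E**2 - 5) = 9 - (-5 + 2*E**2) = 9 + (5 - 2*E**2) = 14 - 2*E**2)
3*z(q(-4)) + (-1 + 0*S(-3, -5)) = 3*(14 - 2*1**2) + (-1 + 0*(-3 + (-5)**2 + (-3)**2)) = 3*(14 - 2*1) + (-1 + 0*(-3 + 25 + 9)) = 3*(14 - 2) + (-1 + 0*31) = 3*12 + (-1 + 0) = 36 - 1 = 35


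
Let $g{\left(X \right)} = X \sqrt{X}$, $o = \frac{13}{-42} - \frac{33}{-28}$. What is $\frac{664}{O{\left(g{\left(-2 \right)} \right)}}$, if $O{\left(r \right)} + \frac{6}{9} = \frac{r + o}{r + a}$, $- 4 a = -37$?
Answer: $- \frac{72364712}{68099} + \frac{26177536 i \sqrt{2}}{68099} \approx -1062.6 + 543.63 i$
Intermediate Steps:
$a = \frac{37}{4}$ ($a = \left(- \frac{1}{4}\right) \left(-37\right) = \frac{37}{4} \approx 9.25$)
$o = \frac{73}{84}$ ($o = 13 \left(- \frac{1}{42}\right) - - \frac{33}{28} = - \frac{13}{42} + \frac{33}{28} = \frac{73}{84} \approx 0.86905$)
$g{\left(X \right)} = X^{\frac{3}{2}}$
$O{\left(r \right)} = - \frac{2}{3} + \frac{\frac{73}{84} + r}{\frac{37}{4} + r}$ ($O{\left(r \right)} = - \frac{2}{3} + \frac{r + \frac{73}{84}}{r + \frac{37}{4}} = - \frac{2}{3} + \frac{\frac{73}{84} + r}{\frac{37}{4} + r}$)
$\frac{664}{O{\left(g{\left(-2 \right)} \right)}} = \frac{664}{\frac{1}{21} \frac{1}{37 + 4 \left(-2\right)^{\frac{3}{2}}} \left(-445 + 28 \left(-2\right)^{\frac{3}{2}}\right)} = \frac{664}{\frac{1}{21} \frac{1}{37 + 4 \left(- 2 i \sqrt{2}\right)} \left(-445 + 28 \left(- 2 i \sqrt{2}\right)\right)} = \frac{664}{\frac{1}{21} \frac{1}{37 - 8 i \sqrt{2}} \left(-445 - 56 i \sqrt{2}\right)} = 664 \frac{21 \left(37 - 8 i \sqrt{2}\right)}{-445 - 56 i \sqrt{2}} = \frac{13944 \left(37 - 8 i \sqrt{2}\right)}{-445 - 56 i \sqrt{2}}$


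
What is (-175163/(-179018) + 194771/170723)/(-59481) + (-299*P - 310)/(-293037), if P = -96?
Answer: -129413727656735905/1335108496525053642 ≈ -0.096931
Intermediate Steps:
(-175163/(-179018) + 194771/170723)/(-59481) + (-299*P - 310)/(-293037) = (-175163/(-179018) + 194771/170723)/(-59481) + (-299*(-96) - 310)/(-293037) = (-175163*(-1/179018) + 194771*(1/170723))*(-1/59481) + (28704 - 310)*(-1/293037) = (175163/179018 + 194771/170723)*(-1/59481) + 28394*(-1/293037) = (9253123961/4366070002)*(-1/59481) - 28394/293037 = -9253123961/259698209788962 - 28394/293037 = -129413727656735905/1335108496525053642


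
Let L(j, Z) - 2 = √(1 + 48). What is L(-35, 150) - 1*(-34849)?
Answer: 34858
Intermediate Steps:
L(j, Z) = 9 (L(j, Z) = 2 + √(1 + 48) = 2 + √49 = 2 + 7 = 9)
L(-35, 150) - 1*(-34849) = 9 - 1*(-34849) = 9 + 34849 = 34858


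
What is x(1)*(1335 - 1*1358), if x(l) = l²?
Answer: -23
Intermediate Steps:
x(1)*(1335 - 1*1358) = 1²*(1335 - 1*1358) = 1*(1335 - 1358) = 1*(-23) = -23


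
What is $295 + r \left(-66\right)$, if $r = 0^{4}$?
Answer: $295$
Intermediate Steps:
$r = 0$
$295 + r \left(-66\right) = 295 + 0 \left(-66\right) = 295 + 0 = 295$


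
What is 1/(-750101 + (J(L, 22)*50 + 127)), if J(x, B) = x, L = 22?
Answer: -1/748874 ≈ -1.3353e-6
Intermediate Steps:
1/(-750101 + (J(L, 22)*50 + 127)) = 1/(-750101 + (22*50 + 127)) = 1/(-750101 + (1100 + 127)) = 1/(-750101 + 1227) = 1/(-748874) = -1/748874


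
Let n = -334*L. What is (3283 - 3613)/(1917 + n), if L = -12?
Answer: -22/395 ≈ -0.055696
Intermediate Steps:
n = 4008 (n = -334*(-12) = 4008)
(3283 - 3613)/(1917 + n) = (3283 - 3613)/(1917 + 4008) = -330/5925 = -330*1/5925 = -22/395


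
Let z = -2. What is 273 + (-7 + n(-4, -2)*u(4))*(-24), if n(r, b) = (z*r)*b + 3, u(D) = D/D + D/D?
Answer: 1065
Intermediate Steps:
u(D) = 2 (u(D) = 1 + 1 = 2)
n(r, b) = 3 - 2*b*r (n(r, b) = (-2*r)*b + 3 = -2*b*r + 3 = 3 - 2*b*r)
273 + (-7 + n(-4, -2)*u(4))*(-24) = 273 + (-7 + (3 - 2*(-2)*(-4))*2)*(-24) = 273 + (-7 + (3 - 16)*2)*(-24) = 273 + (-7 - 13*2)*(-24) = 273 + (-7 - 26)*(-24) = 273 - 33*(-24) = 273 + 792 = 1065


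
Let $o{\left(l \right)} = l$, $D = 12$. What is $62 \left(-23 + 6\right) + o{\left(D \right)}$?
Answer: $-1042$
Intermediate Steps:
$62 \left(-23 + 6\right) + o{\left(D \right)} = 62 \left(-23 + 6\right) + 12 = 62 \left(-17\right) + 12 = -1054 + 12 = -1042$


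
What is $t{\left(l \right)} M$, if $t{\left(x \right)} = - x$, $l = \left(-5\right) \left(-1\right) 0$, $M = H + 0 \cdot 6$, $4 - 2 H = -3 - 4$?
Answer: $0$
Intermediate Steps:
$H = \frac{11}{2}$ ($H = 2 - \frac{-3 - 4}{2} = 2 - - \frac{7}{2} = 2 + \frac{7}{2} = \frac{11}{2} \approx 5.5$)
$M = \frac{11}{2}$ ($M = \frac{11}{2} + 0 \cdot 6 = \frac{11}{2} + 0 = \frac{11}{2} \approx 5.5$)
$l = 0$ ($l = 5 \cdot 0 = 0$)
$t{\left(l \right)} M = \left(-1\right) 0 \cdot \frac{11}{2} = 0 \cdot \frac{11}{2} = 0$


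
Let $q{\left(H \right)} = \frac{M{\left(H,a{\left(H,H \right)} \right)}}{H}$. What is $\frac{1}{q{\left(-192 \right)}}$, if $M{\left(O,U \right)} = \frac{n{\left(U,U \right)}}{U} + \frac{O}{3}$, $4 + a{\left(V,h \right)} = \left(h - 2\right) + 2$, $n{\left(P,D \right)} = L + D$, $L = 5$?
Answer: $\frac{37632}{12353} \approx 3.0464$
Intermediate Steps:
$n{\left(P,D \right)} = 5 + D$
$a{\left(V,h \right)} = -4 + h$ ($a{\left(V,h \right)} = -4 + \left(\left(h - 2\right) + 2\right) = -4 + \left(\left(-2 + h\right) + 2\right) = -4 + h$)
$M{\left(O,U \right)} = \frac{O}{3} + \frac{5 + U}{U}$ ($M{\left(O,U \right)} = \frac{5 + U}{U} + \frac{O}{3} = \frac{O}{3} + \frac{5 + U}{U}$)
$q{\left(H \right)} = \frac{1 + \frac{5}{-4 + H} + \frac{H}{3}}{H}$
$\frac{1}{q{\left(-192 \right)}} = \frac{1}{\frac{1}{3} \frac{1}{-192} \frac{1}{-4 - 192} \left(3 + \left(-192\right)^{2} - -192\right)} = \frac{1}{\frac{1}{3} \left(- \frac{1}{192}\right) \frac{1}{-196} \left(3 + 36864 + 192\right)} = \frac{1}{\frac{1}{3} \left(- \frac{1}{192}\right) \left(- \frac{1}{196}\right) 37059} = \frac{1}{\frac{12353}{37632}} = \frac{37632}{12353}$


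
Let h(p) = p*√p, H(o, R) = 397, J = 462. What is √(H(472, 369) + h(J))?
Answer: √(397 + 462*√462) ≈ 101.62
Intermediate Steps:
h(p) = p^(3/2)
√(H(472, 369) + h(J)) = √(397 + 462^(3/2)) = √(397 + 462*√462)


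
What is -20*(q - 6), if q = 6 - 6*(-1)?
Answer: -120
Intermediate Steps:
q = 12 (q = 6 + 6 = 12)
-20*(q - 6) = -20*(12 - 6) = -20*6 = -120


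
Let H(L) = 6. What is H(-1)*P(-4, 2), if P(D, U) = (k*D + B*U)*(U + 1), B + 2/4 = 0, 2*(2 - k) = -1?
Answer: -198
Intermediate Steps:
k = 5/2 (k = 2 - 1/2*(-1) = 2 + 1/2 = 5/2 ≈ 2.5000)
B = -1/2 (B = -1/2 + 0 = -1/2 ≈ -0.50000)
P(D, U) = (1 + U)*(-U/2 + 5*D/2) (P(D, U) = (5*D/2 - U/2)*(U + 1) = (-U/2 + 5*D/2)*(1 + U) = (1 + U)*(-U/2 + 5*D/2))
H(-1)*P(-4, 2) = 6*(-1/2*2 - 1/2*2**2 + (5/2)*(-4) + (5/2)*(-4)*2) = 6*(-1 - 1/2*4 - 10 - 20) = 6*(-1 - 2 - 10 - 20) = 6*(-33) = -198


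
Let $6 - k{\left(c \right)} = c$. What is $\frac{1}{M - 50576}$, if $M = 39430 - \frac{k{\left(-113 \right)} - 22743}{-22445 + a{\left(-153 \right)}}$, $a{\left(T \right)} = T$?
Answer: $- \frac{11299}{125949966} \approx -8.971 \cdot 10^{-5}$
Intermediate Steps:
$k{\left(c \right)} = 6 - c$
$M = \frac{445508258}{11299}$ ($M = 39430 - \frac{\left(6 - -113\right) - 22743}{-22445 - 153} = 39430 - \frac{\left(6 + 113\right) - 22743}{-22598} = 39430 - \left(119 - 22743\right) \left(- \frac{1}{22598}\right) = 39430 - \left(-22624\right) \left(- \frac{1}{22598}\right) = 39430 - \frac{11312}{11299} = \frac{445508258}{11299} \approx 39429.0$)
$\frac{1}{M - 50576} = \frac{1}{\frac{445508258}{11299} - 50576} = \frac{1}{- \frac{125949966}{11299}} = - \frac{11299}{125949966}$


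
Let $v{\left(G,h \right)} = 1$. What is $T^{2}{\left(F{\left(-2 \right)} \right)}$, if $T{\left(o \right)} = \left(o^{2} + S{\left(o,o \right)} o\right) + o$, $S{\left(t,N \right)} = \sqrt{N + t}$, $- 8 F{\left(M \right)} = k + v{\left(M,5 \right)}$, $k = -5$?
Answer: $\frac{25}{16} \approx 1.5625$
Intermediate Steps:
$F{\left(M \right)} = \frac{1}{2}$ ($F{\left(M \right)} = - \frac{-5 + 1}{8} = \left(- \frac{1}{8}\right) \left(-4\right) = \frac{1}{2}$)
$T{\left(o \right)} = o + o^{2} + \sqrt{2} o^{\frac{3}{2}}$ ($T{\left(o \right)} = \left(o^{2} + \sqrt{o + o} o\right) + o = \left(o^{2} + \sqrt{2 o} o\right) + o = \left(o^{2} + \sqrt{2} \sqrt{o} o\right) + o = \left(o^{2} + \sqrt{2} o^{\frac{3}{2}}\right) + o = o + o^{2} + \sqrt{2} o^{\frac{3}{2}}$)
$T^{2}{\left(F{\left(-2 \right)} \right)} = \left(\frac{1 + \frac{1}{2} + \frac{\sqrt{2}}{\sqrt{2}}}{2}\right)^{2} = \left(\frac{1 + \frac{1}{2} + \sqrt{2} \frac{\sqrt{2}}{2}}{2}\right)^{2} = \left(\frac{1 + \frac{1}{2} + 1}{2}\right)^{2} = \left(\frac{1}{2} \cdot \frac{5}{2}\right)^{2} = \left(\frac{5}{4}\right)^{2} = \frac{25}{16}$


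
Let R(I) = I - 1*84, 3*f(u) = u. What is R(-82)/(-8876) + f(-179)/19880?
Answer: 296837/18905880 ≈ 0.015701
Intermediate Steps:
f(u) = u/3
R(I) = -84 + I (R(I) = I - 84 = -84 + I)
R(-82)/(-8876) + f(-179)/19880 = (-84 - 82)/(-8876) + ((1/3)*(-179))/19880 = -166*(-1/8876) - 179/3*1/19880 = 83/4438 - 179/59640 = 296837/18905880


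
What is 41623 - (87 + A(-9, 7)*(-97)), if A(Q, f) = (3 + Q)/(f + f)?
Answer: 290461/7 ≈ 41494.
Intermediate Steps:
A(Q, f) = (3 + Q)/(2*f) (A(Q, f) = (3 + Q)/((2*f)) = (3 + Q)*(1/(2*f)) = (3 + Q)/(2*f))
41623 - (87 + A(-9, 7)*(-97)) = 41623 - (87 + ((½)*(3 - 9)/7)*(-97)) = 41623 - (87 + ((½)*(⅐)*(-6))*(-97)) = 41623 - (87 - 3/7*(-97)) = 41623 - (87 + 291/7) = 41623 - 1*900/7 = 41623 - 900/7 = 290461/7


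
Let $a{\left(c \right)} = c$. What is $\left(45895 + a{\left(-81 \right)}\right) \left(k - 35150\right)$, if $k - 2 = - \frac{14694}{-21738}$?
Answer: $- \frac{5833897721570}{3623} \approx -1.6102 \cdot 10^{9}$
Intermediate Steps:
$k = \frac{9695}{3623}$ ($k = 2 - \frac{14694}{-21738} = 2 - - \frac{2449}{3623} = 2 + \frac{2449}{3623} = \frac{9695}{3623} \approx 2.676$)
$\left(45895 + a{\left(-81 \right)}\right) \left(k - 35150\right) = \left(45895 - 81\right) \left(\frac{9695}{3623} - 35150\right) = 45814 \left(- \frac{127338755}{3623}\right) = - \frac{5833897721570}{3623}$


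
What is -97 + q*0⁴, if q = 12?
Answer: -97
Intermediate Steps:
-97 + q*0⁴ = -97 + 12*0⁴ = -97 + 12*0 = -97 + 0 = -97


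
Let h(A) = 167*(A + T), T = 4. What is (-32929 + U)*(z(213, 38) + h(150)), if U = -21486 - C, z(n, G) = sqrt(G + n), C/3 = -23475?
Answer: 411745180 + 16010*sqrt(251) ≈ 4.1200e+8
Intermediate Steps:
C = -70425 (C = 3*(-23475) = -70425)
h(A) = 668 + 167*A (h(A) = 167*(A + 4) = 167*(4 + A) = 668 + 167*A)
U = 48939 (U = -21486 - 1*(-70425) = -21486 + 70425 = 48939)
(-32929 + U)*(z(213, 38) + h(150)) = (-32929 + 48939)*(sqrt(38 + 213) + (668 + 167*150)) = 16010*(sqrt(251) + (668 + 25050)) = 16010*(sqrt(251) + 25718) = 16010*(25718 + sqrt(251)) = 411745180 + 16010*sqrt(251)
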